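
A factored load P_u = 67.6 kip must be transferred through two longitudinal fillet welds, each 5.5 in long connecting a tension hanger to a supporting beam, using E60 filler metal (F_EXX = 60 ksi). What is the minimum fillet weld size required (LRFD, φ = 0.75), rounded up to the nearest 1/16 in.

Total weld length L = 11 in.
Required throat t_e = P_u / (φ × 0.6 F_EXX × L) = 67.6 / (0.75 × 0.6 × 60 × 11) = 0.2276 in.
Required leg w = t_e / 0.707 = 0.3219 in → use 3/8 in.

w = 3/8 in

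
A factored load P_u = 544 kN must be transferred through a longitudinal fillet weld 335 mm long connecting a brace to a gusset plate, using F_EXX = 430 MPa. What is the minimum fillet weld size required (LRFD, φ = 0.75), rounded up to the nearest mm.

Total weld length L = 335 mm.
Required throat t_e = P_u / (φ × 0.6 F_EXX × L) = 544 / (0.75 × 0.6 × 430 × 335 × 10⁻³) = 8.392 mm.
Required leg w = t_e / 0.707 = 11.87 mm → use 12 mm.

w = 12 mm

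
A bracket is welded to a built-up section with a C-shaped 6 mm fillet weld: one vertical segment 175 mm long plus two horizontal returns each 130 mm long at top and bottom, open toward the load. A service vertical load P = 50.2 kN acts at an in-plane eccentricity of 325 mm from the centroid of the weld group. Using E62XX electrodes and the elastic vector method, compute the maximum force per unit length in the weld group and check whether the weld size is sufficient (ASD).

E62XX → F_EXX = 620 MPa.
Total weld length L_w = 435 mm. Treat welds as unit-width lines.
Centroid: x̄ = 2×130×65 / 435 = 38.85 mm from the vertical weld.
Polar moment about centroid: J = I_x + I_y = [175³/12 + 2×130×87.5²] + [175×38.85² + 2(130³/12 + 130×26.15²)] = 3245000 mm³.
Direct shear f_v = P/L_w = 50.2×10³ / 435 = 115.4 N/mm (vertical).
Torsion M = P·e = 50.2×10³ × 325 = 16315000 N·mm.
Critical point at (x, y) = (91.15, 87.5) from centroid. f_tx = M·y/J = 439.9 N/mm; f_ty = M·x/J = 458.2 N/mm.
Resultant f_max = √[f_tx² + (f_v + f_ty)²] = √[439.9² + (115.4 + 458.2)²] = 722.9 N/mm.
Capacity per unit length: r_n/Ω = (1/2.0) × 0.6 × 620 × (0.707 × 6) = 789 N/mm.
722.9 ≤ 789 → adequate.

f_max ≈ 723 N/mm; adequate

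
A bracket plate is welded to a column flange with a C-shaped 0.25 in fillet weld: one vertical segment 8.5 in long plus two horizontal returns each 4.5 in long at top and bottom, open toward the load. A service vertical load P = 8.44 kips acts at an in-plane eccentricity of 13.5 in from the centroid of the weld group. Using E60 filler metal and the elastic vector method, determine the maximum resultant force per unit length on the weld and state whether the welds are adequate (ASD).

f_max ≈ 2.78 kip/in; adequate

E60XX → F_EXX = 60 ksi.
Total weld length L_w = 17.5 in. Treat welds as unit-width lines.
Centroid: x̄ = 2×4.5×2.25 / 17.5 = 1.157 in from the vertical weld.
Polar moment about centroid: J = I_x + I_y = [8.5³/12 + 2×4.5×4.25²] + [8.5×1.157² + 2(4.5³/12 + 4.5×1.093²)] = 251.1 in³.
Direct shear f_v = P/L_w = 8.44 / 17.5 = 0.4823 kip/in (vertical).
Torsion M = P·e = 8.44 × 13.5 = 113.94 kip·in.
Critical point at (x, y) = (3.343, 4.25) from centroid. f_tx = M·y/J = 1.929 kip/in; f_ty = M·x/J = 1.517 kip/in.
Resultant f_max = √[f_tx² + (f_v + f_ty)²] = √[1.929² + (0.4823 + 1.517)²] = 2.778 kip/in.
Capacity per unit length: r_n/Ω = (1/2.0) × 0.6 × 60 × (0.707 × 0.25) = 3.181 kip/in.
2.778 ≤ 3.181 → adequate.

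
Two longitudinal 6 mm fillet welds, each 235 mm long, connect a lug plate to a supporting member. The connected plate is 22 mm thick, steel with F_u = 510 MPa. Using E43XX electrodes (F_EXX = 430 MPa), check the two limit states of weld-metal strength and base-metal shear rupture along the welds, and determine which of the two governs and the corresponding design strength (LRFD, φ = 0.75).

t_e = 0.707 × 6 = 4.242 mm; L = 470 mm.
Weld metal: φR_n = 0.75 × 0.6 × 430 × 4.242 × 470 × 10⁻³ = 385.8 kN.
Base metal (shear rupture): φR_n = 0.75 × 0.6 × 510 × 22 × 470 × 10⁻³ = 2373 kN.
Governing: weld metal.

φR_n ≈ 386 kN (weld metal governs)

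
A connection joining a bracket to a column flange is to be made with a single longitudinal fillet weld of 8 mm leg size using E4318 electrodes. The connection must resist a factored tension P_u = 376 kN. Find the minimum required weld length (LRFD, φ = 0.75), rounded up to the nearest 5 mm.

E43XX → F_EXX = 430 MPa.
Throat t_e = 0.707 × 8 = 5.656 mm.
φr_n = 0.75 × 0.6 × 430 × 5.656 × 10⁻³ = 1.094 kN/mm.
L_req = P_u / φr_n = 376 / 1.094 = 343.6 mm total.
Round up → use L = 345 mm.

L = 345 mm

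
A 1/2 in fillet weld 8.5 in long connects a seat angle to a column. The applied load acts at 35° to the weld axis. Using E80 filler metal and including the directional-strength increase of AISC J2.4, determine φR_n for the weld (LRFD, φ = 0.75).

φR_n ≈ 132 kips

E80XX → F_EXX = 80 ksi.
t_e = 0.707 × 0.5 = 0.3535 in; A_we = 0.3535 × 8.5 = 3.005 in².
Directional factor: 1.0 + 0.5 sin^1.5(35°) = 1.217.
F_nw = 0.6 × 80 × 1.217 = 58.43 ksi.
φR_n = 0.75 × 58.43 × 3.005 = 131.7 kips.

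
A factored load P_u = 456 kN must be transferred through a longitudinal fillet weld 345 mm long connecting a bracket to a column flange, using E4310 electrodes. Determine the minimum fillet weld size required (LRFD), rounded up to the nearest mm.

E43XX → F_EXX = 430 MPa.
Total weld length L = 345 mm.
Required throat t_e = P_u / (φ × 0.6 F_EXX × L) = 456 / (0.75 × 0.6 × 430 × 345 × 10⁻³) = 6.831 mm.
Required leg w = t_e / 0.707 = 9.662 mm → use 10 mm.

w = 10 mm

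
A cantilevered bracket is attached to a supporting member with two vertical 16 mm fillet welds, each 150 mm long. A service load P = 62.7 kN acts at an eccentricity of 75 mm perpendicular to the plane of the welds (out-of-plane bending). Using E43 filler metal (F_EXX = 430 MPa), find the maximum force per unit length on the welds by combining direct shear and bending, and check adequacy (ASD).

f_max ≈ 661 N/mm; adequate

L_w = 2 × 150 = 300 mm; section modulus (unit throat) S = 2 × L²/6 = 7500 mm².
Direct shear f_v = P/L_w = 62.7×10³/300 = 209 N/mm.
Moment M = P × e = 62.7×10³ × 75 = 4702500 N·mm; bending f_b = M/S = 627 N/mm.
f_max = √(f_v² + f_b²) = √(209² + 627²) = 660.9 N/mm.
r_n/Ω = (1/2.0) × 0.6 × 430 × (0.707 × 16) = 1459 N/mm → adequate.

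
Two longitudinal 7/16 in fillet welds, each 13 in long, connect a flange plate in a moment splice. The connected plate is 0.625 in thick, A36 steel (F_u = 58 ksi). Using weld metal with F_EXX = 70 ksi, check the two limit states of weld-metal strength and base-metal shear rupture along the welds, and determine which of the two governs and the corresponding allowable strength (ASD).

t_e = 0.707 × 0.4375 = 0.3093 in; L = 26 in.
Weld metal: R_n/Ω = (1/2.0) × 0.6 × 70 × 0.3093 × 26 = 168.9 kip.
Base metal (shear rupture): R_n/Ω = (1/2.0) × 0.6 × 58 × 0.625 × 26 = 282.8 kip.
Governing: weld metal.

R_n/Ω ≈ 169 kip (weld metal governs)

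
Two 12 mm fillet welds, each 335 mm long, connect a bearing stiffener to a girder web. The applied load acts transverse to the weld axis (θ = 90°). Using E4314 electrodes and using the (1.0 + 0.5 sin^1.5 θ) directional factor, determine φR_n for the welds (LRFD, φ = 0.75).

φR_n ≈ 1650 kN

E43XX → F_EXX = 430 MPa.
t_e = 0.707 × 12 = 8.484 mm; A_we = 8.484 × 670 = 5684 mm².
Directional factor: 1.0 + 0.5 sin^1.5(90°) = 1.5.
F_nw = 0.6 × 430 × 1.5 = 387 MPa.
φR_n = 0.75 × 387 × 5684 × 10⁻³ = 1650 kN.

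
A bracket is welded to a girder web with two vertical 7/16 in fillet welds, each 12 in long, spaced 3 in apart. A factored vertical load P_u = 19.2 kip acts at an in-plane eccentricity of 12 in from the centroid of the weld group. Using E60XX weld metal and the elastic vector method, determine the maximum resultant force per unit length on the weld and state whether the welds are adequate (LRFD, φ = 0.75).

E60XX → F_EXX = 60 ksi.
Total weld length L_w = 24 in. Treat welds as unit-width lines.
Polar moment about centroid: J = 2[d³/12 + d(b/2)²] = 2[12³/12 + 12×1.5²] = 342 in³.
Direct shear f_v = P/L_w = 19.2 / 24 = 0.8 kip/in (vertical).
Torsion M = P·e = 19.2 × 12 = 230.4 kip·in.
Critical point at (x, y) = (1.5, 6) from centroid. f_tx = M·y/J = 4.042 kip/in; f_ty = M·x/J = 1.011 kip/in.
Resultant f_max = √[f_tx² + (f_v + f_ty)²] = √[4.042² + (0.8 + 1.011)²] = 4.429 kip/in.
Capacity per unit length: φr_n = 0.75 × 0.6 × 60 × (0.707 × 0.4375) = 8.351 kip/in.
4.429 ≤ 8.351 → adequate.

f_max ≈ 4.43 kip/in; adequate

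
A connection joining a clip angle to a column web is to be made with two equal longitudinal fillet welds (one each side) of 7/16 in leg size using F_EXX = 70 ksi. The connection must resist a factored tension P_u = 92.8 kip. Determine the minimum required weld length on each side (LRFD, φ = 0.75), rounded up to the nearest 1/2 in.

Throat t_e = 0.707 × 0.4375 = 0.3093 in.
φr_n = 0.75 × 0.6 × 70 × 0.3093 = 9.743 kip/in.
L_req = P_u / φr_n = 92.8 / 9.743 = 9.524 in total.
Per side: 9.524 / 2 = 4.762 in.
Round up → use L = 5 in on each side.

L = 5 in on each side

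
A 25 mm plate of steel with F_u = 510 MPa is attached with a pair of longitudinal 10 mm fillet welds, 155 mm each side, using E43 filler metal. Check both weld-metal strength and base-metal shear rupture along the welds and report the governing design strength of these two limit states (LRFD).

E43XX → F_EXX = 430 MPa.
t_e = 0.707 × 10 = 7.07 mm; L = 310 mm.
Weld metal: φR_n = 0.75 × 0.6 × 430 × 7.07 × 310 × 10⁻³ = 424.1 kN.
Base metal (shear rupture): φR_n = 0.75 × 0.6 × 510 × 25 × 310 × 10⁻³ = 1779 kN.
Governing: weld metal.

φR_n ≈ 424 kN (weld metal governs)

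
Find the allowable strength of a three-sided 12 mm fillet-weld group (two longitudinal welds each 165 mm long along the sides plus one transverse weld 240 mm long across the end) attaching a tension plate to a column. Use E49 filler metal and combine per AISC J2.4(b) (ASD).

R_n/Ω ≈ 799 kN

E49XX → F_EXX = 490 MPa.
t_e = 0.707 × 12 = 8.484 mm.
R_nwl = 0.6 × 490 × 8.484 × 330 × 10⁻³ = 823.1 kN (longitudinal, 2 welds).
R_nwt = 0.6 × 490 × 8.484 × 240 × 10⁻³ = 598.6 kN (transverse, base value).
(i) R_nwl + R_nwt = 1422 kN; (ii) 0.85 R_nwl + 1.5 R_nwt = 1598 kN.
R_n = max = 1598 kN [governs: (ii)]; R_n/Ω = 798.8 kN.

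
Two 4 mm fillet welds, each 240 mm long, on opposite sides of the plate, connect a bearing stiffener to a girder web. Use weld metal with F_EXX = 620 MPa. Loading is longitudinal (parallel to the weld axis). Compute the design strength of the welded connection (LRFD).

φR_n ≈ 379 kN

Effective throat t_e = 0.707 × 4 = 2.828 mm.
Total length L = 480 mm; A_we = 2.828 × 480 = 1357 mm².
F_nw = 0.6 F_EXX = 0.6 × 620 = 372 MPa.
φR_n = 0.75 × 372 × 1357 × 10⁻³ = 378.7 kN.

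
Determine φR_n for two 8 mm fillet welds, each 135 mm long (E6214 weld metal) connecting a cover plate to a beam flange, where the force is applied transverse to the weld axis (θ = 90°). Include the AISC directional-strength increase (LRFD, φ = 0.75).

E62XX → F_EXX = 620 MPa.
t_e = 0.707 × 8 = 5.656 mm; A_we = 5.656 × 270 = 1527 mm².
Directional factor: 1.0 + 0.5 sin^1.5(90°) = 1.5.
F_nw = 0.6 × 620 × 1.5 = 558 MPa.
φR_n = 0.75 × 558 × 1527 × 10⁻³ = 639.1 kN.

φR_n ≈ 639 kN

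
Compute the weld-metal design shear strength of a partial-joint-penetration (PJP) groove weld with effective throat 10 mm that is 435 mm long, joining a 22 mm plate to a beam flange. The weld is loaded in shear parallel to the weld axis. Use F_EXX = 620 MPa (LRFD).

φR_n ≈ 1210 kN

Effective throat (given) t_e = 10 mm.
A_we = 10 × 435 = 4350 mm².
F_nw = 0.6 F_EXX = 372 MPa.
φR_n = 0.75 × 372 × 4350 × 10⁻³ = 1214 kN.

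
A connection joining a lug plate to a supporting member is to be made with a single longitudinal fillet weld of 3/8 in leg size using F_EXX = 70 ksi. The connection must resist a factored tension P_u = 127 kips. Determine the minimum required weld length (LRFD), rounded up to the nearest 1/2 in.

L = 15.5 in

Throat t_e = 0.707 × 0.375 = 0.2651 in.
φr_n = 0.75 × 0.6 × 70 × 0.2651 = 8.351 kips/in.
L_req = P_u / φr_n = 127 / 8.351 = 15.21 in total.
Round up → use L = 15.5 in.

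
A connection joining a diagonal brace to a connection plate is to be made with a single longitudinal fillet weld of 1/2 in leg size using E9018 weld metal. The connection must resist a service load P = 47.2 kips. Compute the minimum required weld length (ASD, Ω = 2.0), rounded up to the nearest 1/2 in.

L = 5 in

E90XX → F_EXX = 90 ksi.
Throat t_e = 0.707 × 0.5 = 0.3535 in.
r_n/Ω = (0.6 × 90 × 0.3535) / 2.0 = 9.544 kip/in.
L_req = P / (r_n/Ω) = 47.2 / 9.544 = 4.945 in total.
Round up → use L = 5 in.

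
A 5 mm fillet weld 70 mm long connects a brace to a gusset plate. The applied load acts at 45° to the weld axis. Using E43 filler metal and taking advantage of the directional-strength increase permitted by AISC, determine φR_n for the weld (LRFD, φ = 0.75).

E43XX → F_EXX = 430 MPa.
t_e = 0.707 × 5 = 3.535 mm; A_we = 3.535 × 70 = 247.4 mm².
Directional factor: 1.0 + 0.5 sin^1.5(45°) = 1.297.
F_nw = 0.6 × 430 × 1.297 = 334.7 MPa.
φR_n = 0.75 × 334.7 × 247.4 × 10⁻³ = 62.12 kN.

φR_n ≈ 62.1 kN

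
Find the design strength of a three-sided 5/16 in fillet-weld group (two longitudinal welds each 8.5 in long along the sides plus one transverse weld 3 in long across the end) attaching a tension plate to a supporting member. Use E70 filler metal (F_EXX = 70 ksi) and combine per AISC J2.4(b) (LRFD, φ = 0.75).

φR_n ≈ 139 kips

t_e = 0.707 × 0.3125 = 0.2209 in.
R_nwl = 0.6 × 70 × 0.2209 × 17 = 157.7 kips (longitudinal, 2 welds).
R_nwt = 0.6 × 70 × 0.2209 × 3 = 27.84 kips (transverse, base value).
(i) R_nwl + R_nwt = 185.6 kips; (ii) 0.85 R_nwl + 1.5 R_nwt = 175.8 kips.
R_n = max = 185.6 kips [governs: (i)]; φR_n = 139.2 kips.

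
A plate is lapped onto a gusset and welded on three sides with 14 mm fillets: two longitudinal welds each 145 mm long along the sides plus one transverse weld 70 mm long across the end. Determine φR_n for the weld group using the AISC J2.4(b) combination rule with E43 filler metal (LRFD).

E43XX → F_EXX = 430 MPa.
t_e = 0.707 × 14 = 9.898 mm.
R_nwl = 0.6 × 430 × 9.898 × 290 × 10⁻³ = 740.6 kN (longitudinal, 2 welds).
R_nwt = 0.6 × 430 × 9.898 × 70 × 10⁻³ = 178.8 kN (transverse, base value).
(i) R_nwl + R_nwt = 919.3 kN; (ii) 0.85 R_nwl + 1.5 R_nwt = 897.6 kN.
R_n = max = 919.3 kN [governs: (i)]; φR_n = 689.5 kN.

φR_n ≈ 689 kN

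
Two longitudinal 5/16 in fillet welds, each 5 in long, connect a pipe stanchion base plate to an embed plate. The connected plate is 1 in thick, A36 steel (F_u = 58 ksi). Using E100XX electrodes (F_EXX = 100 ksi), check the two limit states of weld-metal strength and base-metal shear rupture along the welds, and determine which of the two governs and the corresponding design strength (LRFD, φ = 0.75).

φR_n ≈ 99.4 kip (weld metal governs)

t_e = 0.707 × 0.3125 = 0.2209 in; L = 10 in.
Weld metal: φR_n = 0.75 × 0.6 × 100 × 0.2209 × 10 = 99.42 kip.
Base metal (shear rupture): φR_n = 0.75 × 0.6 × 58 × 1 × 10 = 261 kip.
Governing: weld metal.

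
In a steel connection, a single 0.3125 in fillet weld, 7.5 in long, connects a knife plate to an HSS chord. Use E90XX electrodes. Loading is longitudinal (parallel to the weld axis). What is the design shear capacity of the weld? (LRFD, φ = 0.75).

E90XX → F_EXX = 90 ksi.
Effective throat t_e = 0.707 × 0.3125 = 0.2209 in.
Total length L = 7.5 in; A_we = 0.2209 × 7.5 = 1.657 in².
F_nw = 0.6 F_EXX = 0.6 × 90 = 54 ksi.
φR_n = 0.75 × 54 × 1.657 = 67.11 kip.

φR_n ≈ 67.1 kip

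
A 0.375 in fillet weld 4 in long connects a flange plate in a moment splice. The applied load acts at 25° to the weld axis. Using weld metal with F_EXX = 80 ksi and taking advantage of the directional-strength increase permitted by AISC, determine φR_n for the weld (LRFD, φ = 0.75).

t_e = 0.707 × 0.375 = 0.2651 in; A_we = 0.2651 × 4 = 1.06 in².
Directional factor: 1.0 + 0.5 sin^1.5(25°) = 1.137.
F_nw = 0.6 × 80 × 1.137 = 54.59 ksi.
φR_n = 0.75 × 54.59 × 1.06 = 43.42 kips.

φR_n ≈ 43.4 kips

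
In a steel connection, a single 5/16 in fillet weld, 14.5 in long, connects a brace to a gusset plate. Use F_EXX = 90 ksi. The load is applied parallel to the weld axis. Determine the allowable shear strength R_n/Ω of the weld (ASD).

Effective throat t_e = 0.707 × 0.3125 = 0.2209 in.
Total length L = 14.5 in; A_we = 0.2209 × 14.5 = 3.204 in².
F_nw = 0.6 F_EXX = 0.6 × 90 = 54 ksi.
R_n = 54 × 3.204 = 173 kip; R_n/Ω = 173/2.0 = 86.5 kip.

R_n/Ω ≈ 86.5 kip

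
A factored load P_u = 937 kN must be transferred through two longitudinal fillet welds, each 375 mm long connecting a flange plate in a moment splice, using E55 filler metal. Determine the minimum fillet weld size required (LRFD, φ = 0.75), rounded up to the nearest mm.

E55XX → F_EXX = 550 MPa.
Total weld length L = 750 mm.
Required throat t_e = P_u / (φ × 0.6 F_EXX × L) = 937 / (0.75 × 0.6 × 550 × 750 × 10⁻³) = 5.048 mm.
Required leg w = t_e / 0.707 = 7.14 mm → use 8 mm.

w = 8 mm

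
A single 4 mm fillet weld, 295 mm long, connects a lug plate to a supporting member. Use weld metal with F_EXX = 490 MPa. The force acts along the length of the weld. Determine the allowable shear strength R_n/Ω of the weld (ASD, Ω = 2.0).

R_n/Ω ≈ 123 kN

Effective throat t_e = 0.707 × 4 = 2.828 mm.
Total length L = 295 mm; A_we = 2.828 × 295 = 834.3 mm².
F_nw = 0.6 F_EXX = 0.6 × 490 = 294 MPa.
R_n = 294 × 834.3 × 10⁻³ = 245.3 kN; R_n/Ω = 245.3/2.0 = 122.6 kN.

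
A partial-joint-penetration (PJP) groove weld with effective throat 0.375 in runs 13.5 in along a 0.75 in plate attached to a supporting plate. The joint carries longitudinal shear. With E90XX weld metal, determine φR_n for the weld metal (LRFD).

φR_n ≈ 205 kips

E90XX → F_EXX = 90 ksi.
Effective throat (given) t_e = 0.375 in.
A_we = 0.375 × 13.5 = 5.062 in².
F_nw = 0.6 F_EXX = 54 ksi.
φR_n = 0.75 × 54 × 5.062 = 205 kips.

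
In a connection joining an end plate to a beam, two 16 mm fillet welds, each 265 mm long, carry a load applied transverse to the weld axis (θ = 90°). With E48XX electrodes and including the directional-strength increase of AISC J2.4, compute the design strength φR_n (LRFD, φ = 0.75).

E48XX → F_EXX = 480 MPa.
t_e = 0.707 × 16 = 11.31 mm; A_we = 11.31 × 530 = 5995 mm².
Directional factor: 1.0 + 0.5 sin^1.5(90°) = 1.5.
F_nw = 0.6 × 480 × 1.5 = 432 MPa.
φR_n = 0.75 × 432 × 5995 × 10⁻³ = 1942 kN.

φR_n ≈ 1940 kN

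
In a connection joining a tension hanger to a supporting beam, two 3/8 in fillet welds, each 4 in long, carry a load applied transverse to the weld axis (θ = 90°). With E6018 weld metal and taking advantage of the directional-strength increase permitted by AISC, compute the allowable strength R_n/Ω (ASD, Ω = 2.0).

E60XX → F_EXX = 60 ksi.
t_e = 0.707 × 0.375 = 0.2651 in; A_we = 0.2651 × 8 = 2.121 in².
Directional factor: 1.0 + 0.5 sin^1.5(90°) = 1.5.
F_nw = 0.6 × 60 × 1.5 = 54 ksi.
R_n/Ω = (54 × 2.121) / 2.0 = 57.27 kip.

R_n/Ω ≈ 57.3 kip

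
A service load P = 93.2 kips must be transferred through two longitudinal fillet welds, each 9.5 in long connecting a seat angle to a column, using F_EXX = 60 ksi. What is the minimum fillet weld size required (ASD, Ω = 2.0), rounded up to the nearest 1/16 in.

w = 7/16 in

Total weld length L = 19 in.
Required throat t_e = P × Ω / (0.6 F_EXX × L) = 93.2 × 2.0 / (0.6 × 60 × 19) = 0.2725 in.
Required leg w = t_e / 0.707 = 0.3855 in → use 7/16 in.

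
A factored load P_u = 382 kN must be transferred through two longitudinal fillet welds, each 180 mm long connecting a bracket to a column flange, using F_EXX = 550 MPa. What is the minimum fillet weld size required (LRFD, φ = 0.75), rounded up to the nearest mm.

Total weld length L = 360 mm.
Required throat t_e = P_u / (φ × 0.6 F_EXX × L) = 382 / (0.75 × 0.6 × 550 × 360 × 10⁻³) = 4.287 mm.
Required leg w = t_e / 0.707 = 6.064 mm → use 7 mm.

w = 7 mm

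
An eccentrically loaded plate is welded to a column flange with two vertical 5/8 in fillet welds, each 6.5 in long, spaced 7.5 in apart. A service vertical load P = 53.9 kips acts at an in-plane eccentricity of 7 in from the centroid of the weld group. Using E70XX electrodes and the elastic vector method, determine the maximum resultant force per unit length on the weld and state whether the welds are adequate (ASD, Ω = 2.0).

f_max ≈ 11.6 kip/in; NOT adequate

E70XX → F_EXX = 70 ksi.
Total weld length L_w = 13 in. Treat welds as unit-width lines.
Polar moment about centroid: J = 2[d³/12 + d(b/2)²] = 2[6.5³/12 + 6.5×3.75²] = 228.6 in³.
Direct shear f_v = P/L_w = 53.9 / 13 = 4.146 kip/in (vertical).
Torsion M = P·e = 53.9 × 7 = 377.3 kip·in.
Critical point at (x, y) = (3.75, 3.25) from centroid. f_tx = M·y/J = 5.364 kip/in; f_ty = M·x/J = 6.19 kip/in.
Resultant f_max = √[f_tx² + (f_v + f_ty)²] = √[5.364² + (4.146 + 6.19)²] = 11.65 kip/in.
Capacity per unit length: r_n/Ω = (1/2.0) × 0.6 × 70 × (0.707 × 0.625) = 9.279 kip/in.
11.65 > 9.279 → NOT adequate.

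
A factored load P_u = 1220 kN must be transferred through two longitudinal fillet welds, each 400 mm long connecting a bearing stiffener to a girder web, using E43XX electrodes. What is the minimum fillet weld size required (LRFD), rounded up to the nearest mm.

w = 12 mm

E43XX → F_EXX = 430 MPa.
Total weld length L = 800 mm.
Required throat t_e = P_u / (φ × 0.6 F_EXX × L) = 1220 / (0.75 × 0.6 × 430 × 800 × 10⁻³) = 7.881 mm.
Required leg w = t_e / 0.707 = 11.15 mm → use 12 mm.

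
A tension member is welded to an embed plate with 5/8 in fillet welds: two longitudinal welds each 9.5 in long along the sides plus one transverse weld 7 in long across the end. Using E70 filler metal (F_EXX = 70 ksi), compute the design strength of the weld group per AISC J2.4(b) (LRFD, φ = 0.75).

t_e = 0.707 × 0.625 = 0.4419 in.
R_nwl = 0.6 × 70 × 0.4419 × 19 = 352.6 kip (longitudinal, 2 welds).
R_nwt = 0.6 × 70 × 0.4419 × 7 = 129.9 kip (transverse, base value).
(i) R_nwl + R_nwt = 482.5 kip; (ii) 0.85 R_nwl + 1.5 R_nwt = 494.6 kip.
R_n = max = 494.6 kip [governs: (ii)]; φR_n = 370.9 kip.

φR_n ≈ 371 kip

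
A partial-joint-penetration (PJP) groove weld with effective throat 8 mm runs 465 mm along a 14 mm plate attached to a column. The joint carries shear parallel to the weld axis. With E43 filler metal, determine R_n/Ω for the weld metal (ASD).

E43XX → F_EXX = 430 MPa.
Effective throat (given) t_e = 8 mm.
A_we = 8 × 465 = 3720 mm².
F_nw = 0.6 F_EXX = 258 MPa.
R_n/Ω = (258 × 3720) / 2.0 × 10⁻³ = 479.9 kN.

R_n/Ω ≈ 480 kN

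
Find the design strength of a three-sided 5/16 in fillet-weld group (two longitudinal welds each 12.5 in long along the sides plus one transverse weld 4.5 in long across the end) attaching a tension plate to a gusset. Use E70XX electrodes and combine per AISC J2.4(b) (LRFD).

E70XX → F_EXX = 70 ksi.
t_e = 0.707 × 0.3125 = 0.2209 in.
R_nwl = 0.6 × 70 × 0.2209 × 25 = 232 kip (longitudinal, 2 welds).
R_nwt = 0.6 × 70 × 0.2209 × 4.5 = 41.76 kip (transverse, base value).
(i) R_nwl + R_nwt = 273.7 kip; (ii) 0.85 R_nwl + 1.5 R_nwt = 259.8 kip.
R_n = max = 273.7 kip [governs: (i)]; φR_n = 205.3 kip.

φR_n ≈ 205 kip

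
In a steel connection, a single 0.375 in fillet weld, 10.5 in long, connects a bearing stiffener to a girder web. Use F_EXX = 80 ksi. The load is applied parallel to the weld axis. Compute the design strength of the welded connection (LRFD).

Effective throat t_e = 0.707 × 0.375 = 0.2651 in.
Total length L = 10.5 in; A_we = 0.2651 × 10.5 = 2.784 in².
F_nw = 0.6 F_EXX = 0.6 × 80 = 48 ksi.
φR_n = 0.75 × 48 × 2.784 = 100.2 kips.

φR_n ≈ 100 kips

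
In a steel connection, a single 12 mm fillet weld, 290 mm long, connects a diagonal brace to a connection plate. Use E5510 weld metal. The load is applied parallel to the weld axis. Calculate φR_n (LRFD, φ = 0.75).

φR_n ≈ 609 kN

E55XX → F_EXX = 550 MPa.
Effective throat t_e = 0.707 × 12 = 8.484 mm.
Total length L = 290 mm; A_we = 8.484 × 290 = 2460 mm².
F_nw = 0.6 F_EXX = 0.6 × 550 = 330 MPa.
φR_n = 0.75 × 330 × 2460 × 10⁻³ = 608.9 kN.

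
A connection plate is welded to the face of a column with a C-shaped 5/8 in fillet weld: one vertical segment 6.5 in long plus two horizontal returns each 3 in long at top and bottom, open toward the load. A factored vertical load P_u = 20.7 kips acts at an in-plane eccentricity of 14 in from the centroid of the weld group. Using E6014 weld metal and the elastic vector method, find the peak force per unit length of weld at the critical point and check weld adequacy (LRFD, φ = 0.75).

E60XX → F_EXX = 60 ksi.
Total weld length L_w = 12.5 in. Treat welds as unit-width lines.
Centroid: x̄ = 2×3×1.5 / 12.5 = 0.72 in from the vertical weld.
Polar moment about centroid: J = I_x + I_y = [6.5³/12 + 2×3×3.25²] + [6.5×0.72² + 2(3³/12 + 3×0.78²)] = 97.78 in³.
Direct shear f_v = P/L_w = 20.7 / 12.5 = 1.656 kip/in (vertical).
Torsion M = P·e = 20.7 × 14 = 289.8 kip·in.
Critical point at (x, y) = (2.28, 3.25) from centroid. f_tx = M·y/J = 9.632 kip/in; f_ty = M·x/J = 6.757 kip/in.
Resultant f_max = √[f_tx² + (f_v + f_ty)²] = √[9.632² + (1.656 + 6.757)²] = 12.79 kip/in.
Capacity per unit length: φr_n = 0.75 × 0.6 × 60 × (0.707 × 0.625) = 11.93 kip/in.
12.79 > 11.93 → NOT adequate.

f_max ≈ 12.8 kip/in; NOT adequate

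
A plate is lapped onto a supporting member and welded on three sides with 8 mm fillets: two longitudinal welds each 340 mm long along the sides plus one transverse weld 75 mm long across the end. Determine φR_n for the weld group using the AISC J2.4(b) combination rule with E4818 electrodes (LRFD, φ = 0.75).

φR_n ≈ 922 kN

E48XX → F_EXX = 480 MPa.
t_e = 0.707 × 8 = 5.656 mm.
R_nwl = 0.6 × 480 × 5.656 × 680 × 10⁻³ = 1108 kN (longitudinal, 2 welds).
R_nwt = 0.6 × 480 × 5.656 × 75 × 10⁻³ = 122.2 kN (transverse, base value).
(i) R_nwl + R_nwt = 1230 kN; (ii) 0.85 R_nwl + 1.5 R_nwt = 1125 kN.
R_n = max = 1230 kN [governs: (i)]; φR_n = 922.4 kN.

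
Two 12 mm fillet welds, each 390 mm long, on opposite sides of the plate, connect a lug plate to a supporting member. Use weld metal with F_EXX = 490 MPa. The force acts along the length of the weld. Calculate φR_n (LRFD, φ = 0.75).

φR_n ≈ 1460 kN

Effective throat t_e = 0.707 × 12 = 8.484 mm.
Total length L = 780 mm; A_we = 8.484 × 780 = 6618 mm².
F_nw = 0.6 F_EXX = 0.6 × 490 = 294 MPa.
φR_n = 0.75 × 294 × 6618 × 10⁻³ = 1459 kN.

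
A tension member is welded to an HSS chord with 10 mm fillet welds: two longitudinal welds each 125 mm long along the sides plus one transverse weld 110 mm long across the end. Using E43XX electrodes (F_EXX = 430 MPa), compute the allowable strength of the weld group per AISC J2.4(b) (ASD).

t_e = 0.707 × 10 = 7.07 mm.
R_nwl = 0.6 × 430 × 7.07 × 250 × 10⁻³ = 456 kN (longitudinal, 2 welds).
R_nwt = 0.6 × 430 × 7.07 × 110 × 10⁻³ = 200.6 kN (transverse, base value).
(i) R_nwl + R_nwt = 656.7 kN; (ii) 0.85 R_nwl + 1.5 R_nwt = 688.6 kN.
R_n = max = 688.6 kN [governs: (ii)]; R_n/Ω = 344.3 kN.

R_n/Ω ≈ 344 kN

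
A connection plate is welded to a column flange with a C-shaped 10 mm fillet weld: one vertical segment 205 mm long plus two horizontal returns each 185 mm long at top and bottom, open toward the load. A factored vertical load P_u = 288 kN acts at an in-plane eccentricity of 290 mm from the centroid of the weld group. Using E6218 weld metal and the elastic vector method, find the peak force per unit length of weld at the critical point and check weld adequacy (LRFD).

E62XX → F_EXX = 620 MPa.
Total weld length L_w = 575 mm. Treat welds as unit-width lines.
Centroid: x̄ = 2×185×92.5 / 575 = 59.52 mm from the vertical weld.
Polar moment about centroid: J = I_x + I_y = [205³/12 + 2×185×102.5²] + [205×59.52² + 2(185³/12 + 185×32.98²)] = 6789000 mm³.
Direct shear f_v = P/L_w = 288×10³ / 575 = 500.9 N/mm (vertical).
Torsion M = P·e = 288×10³ × 290 = 83520000 N·mm.
Critical point at (x, y) = (125.5, 102.5) from centroid. f_tx = M·y/J = 1261 N/mm; f_ty = M·x/J = 1544 N/mm.
Resultant f_max = √[f_tx² + (f_v + f_ty)²] = √[1261² + (500.9 + 1544)²] = 2402 N/mm.
Capacity per unit length: φr_n = 0.75 × 0.6 × 620 × (0.707 × 10) = 1973 N/mm.
2402 > 1973 → NOT adequate.

f_max ≈ 2400 N/mm; NOT adequate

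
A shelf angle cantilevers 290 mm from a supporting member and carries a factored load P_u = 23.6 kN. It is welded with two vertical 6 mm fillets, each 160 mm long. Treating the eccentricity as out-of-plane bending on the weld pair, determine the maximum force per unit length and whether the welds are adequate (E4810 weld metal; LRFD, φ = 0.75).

f_max ≈ 805 N/mm; adequate

E48XX → F_EXX = 480 MPa.
L_w = 2 × 160 = 320 mm; section modulus (unit throat) S = 2 × L²/6 = 8533 mm².
Direct shear f_v = P/L_w = 23.6×10³/320 = 73.75 N/mm.
Moment M = P × e = 23.6×10³ × 290 = 6844000 N·mm; bending f_b = M/S = 802 N/mm.
f_max = √(f_v² + f_b²) = √(73.75² + 802²) = 805.4 N/mm.
φr_n = 0.75 × 0.6 × 480 × (0.707 × 6) = 916.3 N/mm → adequate.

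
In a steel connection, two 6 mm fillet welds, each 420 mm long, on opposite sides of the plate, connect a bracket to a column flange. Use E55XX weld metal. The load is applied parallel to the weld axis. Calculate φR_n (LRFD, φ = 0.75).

φR_n ≈ 882 kN

E55XX → F_EXX = 550 MPa.
Effective throat t_e = 0.707 × 6 = 4.242 mm.
Total length L = 840 mm; A_we = 4.242 × 840 = 3563 mm².
F_nw = 0.6 F_EXX = 0.6 × 550 = 330 MPa.
φR_n = 0.75 × 330 × 3563 × 10⁻³ = 881.9 kN.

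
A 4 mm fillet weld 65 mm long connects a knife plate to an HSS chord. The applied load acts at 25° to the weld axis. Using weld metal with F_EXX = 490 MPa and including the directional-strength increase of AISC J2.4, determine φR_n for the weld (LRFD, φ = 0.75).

t_e = 0.707 × 4 = 2.828 mm; A_we = 2.828 × 65 = 183.8 mm².
Directional factor: 1.0 + 0.5 sin^1.5(25°) = 1.137.
F_nw = 0.6 × 490 × 1.137 = 334.4 MPa.
φR_n = 0.75 × 334.4 × 183.8 × 10⁻³ = 46.1 kN.

φR_n ≈ 46.1 kN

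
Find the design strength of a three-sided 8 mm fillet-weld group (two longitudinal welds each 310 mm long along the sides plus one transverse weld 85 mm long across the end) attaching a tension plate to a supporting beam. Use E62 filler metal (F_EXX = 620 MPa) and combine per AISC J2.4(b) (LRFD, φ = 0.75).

t_e = 0.707 × 8 = 5.656 mm.
R_nwl = 0.6 × 620 × 5.656 × 620 × 10⁻³ = 1304 kN (longitudinal, 2 welds).
R_nwt = 0.6 × 620 × 5.656 × 85 × 10⁻³ = 178.8 kN (transverse, base value).
(i) R_nwl + R_nwt = 1483 kN; (ii) 0.85 R_nwl + 1.5 R_nwt = 1377 kN.
R_n = max = 1483 kN [governs: (i)]; φR_n = 1113 kN.

φR_n ≈ 1110 kN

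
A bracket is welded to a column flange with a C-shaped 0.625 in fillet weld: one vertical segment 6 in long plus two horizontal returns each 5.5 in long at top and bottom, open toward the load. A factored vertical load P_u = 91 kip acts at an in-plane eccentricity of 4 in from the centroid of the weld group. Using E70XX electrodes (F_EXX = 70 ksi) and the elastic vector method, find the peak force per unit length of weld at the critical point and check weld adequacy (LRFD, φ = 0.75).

f_max ≈ 14.6 kip/in; NOT adequate

Total weld length L_w = 17 in. Treat welds as unit-width lines.
Centroid: x̄ = 2×5.5×2.75 / 17 = 1.779 in from the vertical weld.
Polar moment about centroid: J = I_x + I_y = [6³/12 + 2×5.5×3²] + [6×1.779² + 2(5.5³/12 + 5.5×0.9706²)] = 174.1 in³.
Direct shear f_v = P/L_w = 91 / 17 = 5.353 kip/in (vertical).
Torsion M = P·e = 91 × 4 = 364 kip·in.
Critical point at (x, y) = (3.721, 3) from centroid. f_tx = M·y/J = 6.273 kip/in; f_ty = M·x/J = 7.779 kip/in.
Resultant f_max = √[f_tx² + (f_v + f_ty)²] = √[6.273² + (5.353 + 7.779)²] = 14.55 kip/in.
Capacity per unit length: φr_n = 0.75 × 0.6 × 70 × (0.707 × 0.625) = 13.92 kip/in.
14.55 > 13.92 → NOT adequate.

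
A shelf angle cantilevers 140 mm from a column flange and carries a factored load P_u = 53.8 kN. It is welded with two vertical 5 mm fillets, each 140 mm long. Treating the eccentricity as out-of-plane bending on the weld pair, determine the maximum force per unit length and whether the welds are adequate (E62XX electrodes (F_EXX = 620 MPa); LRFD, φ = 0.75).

f_max ≈ 1170 N/mm; NOT adequate

L_w = 2 × 140 = 280 mm; section modulus (unit throat) S = 2 × L²/6 = 6533 mm².
Direct shear f_v = P/L_w = 53.8×10³/280 = 192.1 N/mm.
Moment M = P × e = 53.8×10³ × 140 = 7532000 N·mm; bending f_b = M/S = 1153 N/mm.
f_max = √(f_v² + f_b²) = √(192.1² + 1153²) = 1169 N/mm.
φr_n = 0.75 × 0.6 × 620 × (0.707 × 5) = 986.3 N/mm → NOT adequate.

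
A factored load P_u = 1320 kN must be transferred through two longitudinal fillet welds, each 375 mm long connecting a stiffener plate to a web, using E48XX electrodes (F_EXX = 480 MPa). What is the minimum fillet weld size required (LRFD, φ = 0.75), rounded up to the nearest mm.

w = 12 mm

Total weld length L = 750 mm.
Required throat t_e = P_u / (φ × 0.6 F_EXX × L) = 1320 / (0.75 × 0.6 × 480 × 750 × 10⁻³) = 8.148 mm.
Required leg w = t_e / 0.707 = 11.52 mm → use 12 mm.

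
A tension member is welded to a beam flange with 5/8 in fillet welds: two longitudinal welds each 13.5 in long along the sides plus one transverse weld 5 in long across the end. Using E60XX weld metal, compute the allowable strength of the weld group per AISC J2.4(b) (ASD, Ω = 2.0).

E60XX → F_EXX = 60 ksi.
t_e = 0.707 × 0.625 = 0.4419 in.
R_nwl = 0.6 × 60 × 0.4419 × 27 = 429.5 kip (longitudinal, 2 welds).
R_nwt = 0.6 × 60 × 0.4419 × 5 = 79.54 kip (transverse, base value).
(i) R_nwl + R_nwt = 509 kip; (ii) 0.85 R_nwl + 1.5 R_nwt = 484.4 kip.
R_n = max = 509 kip [governs: (i)]; R_n/Ω = 254.5 kip.

R_n/Ω ≈ 255 kip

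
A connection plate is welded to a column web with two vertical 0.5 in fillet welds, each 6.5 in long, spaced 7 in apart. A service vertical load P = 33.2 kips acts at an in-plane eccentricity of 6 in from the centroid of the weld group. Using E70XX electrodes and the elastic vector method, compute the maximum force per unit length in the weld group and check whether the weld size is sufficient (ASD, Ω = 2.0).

E70XX → F_EXX = 70 ksi.
Total weld length L_w = 13 in. Treat welds as unit-width lines.
Polar moment about centroid: J = 2[d³/12 + d(b/2)²] = 2[6.5³/12 + 6.5×3.5²] = 205 in³.
Direct shear f_v = P/L_w = 33.2 / 13 = 2.554 kip/in (vertical).
Torsion M = P·e = 33.2 × 6 = 199.2 kip·in.
Critical point at (x, y) = (3.5, 3.25) from centroid. f_tx = M·y/J = 3.158 kip/in; f_ty = M·x/J = 3.401 kip/in.
Resultant f_max = √[f_tx² + (f_v + f_ty)²] = √[3.158² + (2.554 + 3.401)²] = 6.74 kip/in.
Capacity per unit length: r_n/Ω = (1/2.0) × 0.6 × 70 × (0.707 × 0.5) = 7.423 kip/in.
6.74 ≤ 7.423 → adequate.

f_max ≈ 6.74 kip/in; adequate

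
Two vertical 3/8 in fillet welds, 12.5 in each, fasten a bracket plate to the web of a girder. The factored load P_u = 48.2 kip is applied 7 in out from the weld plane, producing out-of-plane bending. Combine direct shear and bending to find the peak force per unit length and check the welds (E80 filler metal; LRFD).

f_max ≈ 6.76 kip/in; adequate

E80XX → F_EXX = 80 ksi.
L_w = 2 × 12.5 = 25 in; section modulus (unit throat) S = 2 × L²/6 = 52.08 in².
Direct shear f_v = P/L_w = 48.2/25 = 1.928 kip/in.
Moment M = P × e = 48.2 × 7 = 337.4 kip·in; bending f_b = M/S = 6.478 kip/in.
f_max = √(f_v² + f_b²) = √(1.928² + 6.478²) = 6.759 kip/in.
φr_n = 0.75 × 0.6 × 80 × (0.707 × 0.375) = 9.544 kip/in → adequate.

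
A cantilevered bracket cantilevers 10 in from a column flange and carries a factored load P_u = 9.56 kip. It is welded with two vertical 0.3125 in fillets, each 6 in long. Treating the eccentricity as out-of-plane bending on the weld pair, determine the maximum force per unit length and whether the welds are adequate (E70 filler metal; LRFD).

E70XX → F_EXX = 70 ksi.
L_w = 2 × 6 = 12 in; section modulus (unit throat) S = 2 × L²/6 = 12 in².
Direct shear f_v = P/L_w = 9.56/12 = 0.7967 kip/in.
Moment M = P × e = 9.56 × 10 = 95.6 kip·in; bending f_b = M/S = 7.967 kip/in.
f_max = √(f_v² + f_b²) = √(0.7967² + 7.967²) = 8.006 kip/in.
φr_n = 0.75 × 0.6 × 70 × (0.707 × 0.3125) = 6.96 kip/in → NOT adequate.

f_max ≈ 8.01 kip/in; NOT adequate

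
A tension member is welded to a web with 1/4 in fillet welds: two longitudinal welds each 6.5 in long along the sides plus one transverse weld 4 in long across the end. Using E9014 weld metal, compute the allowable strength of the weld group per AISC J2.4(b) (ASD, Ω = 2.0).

E90XX → F_EXX = 90 ksi.
t_e = 0.707 × 0.25 = 0.1767 in.
R_nwl = 0.6 × 90 × 0.1767 × 13 = 124.1 kips (longitudinal, 2 welds).
R_nwt = 0.6 × 90 × 0.1767 × 4 = 38.18 kips (transverse, base value).
(i) R_nwl + R_nwt = 162.3 kips; (ii) 0.85 R_nwl + 1.5 R_nwt = 162.7 kips.
R_n = max = 162.7 kips [governs: (ii)]; R_n/Ω = 81.37 kips.

R_n/Ω ≈ 81.4 kips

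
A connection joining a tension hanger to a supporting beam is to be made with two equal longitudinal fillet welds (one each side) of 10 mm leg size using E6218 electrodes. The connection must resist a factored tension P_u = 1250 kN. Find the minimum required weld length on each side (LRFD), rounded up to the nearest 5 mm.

E62XX → F_EXX = 620 MPa.
Throat t_e = 0.707 × 10 = 7.07 mm.
φr_n = 0.75 × 0.6 × 620 × 7.07 × 10⁻³ = 1.973 kN/mm.
L_req = P_u / φr_n = 1250 / 1.973 = 633.7 mm total.
Per side: 633.7 / 2 = 316.9 mm.
Round up → use L = 320 mm on each side.

L = 320 mm on each side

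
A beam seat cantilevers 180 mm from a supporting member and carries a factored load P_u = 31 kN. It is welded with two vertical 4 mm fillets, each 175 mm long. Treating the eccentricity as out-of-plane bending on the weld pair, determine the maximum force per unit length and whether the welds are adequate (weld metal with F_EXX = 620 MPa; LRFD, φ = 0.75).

L_w = 2 × 175 = 350 mm; section modulus (unit throat) S = 2 × L²/6 = 10210 mm².
Direct shear f_v = P/L_w = 31×10³/350 = 88.57 N/mm.
Moment M = P × e = 31×10³ × 180 = 5580000 N·mm; bending f_b = M/S = 546.6 N/mm.
f_max = √(f_v² + f_b²) = √(88.57² + 546.6²) = 553.7 N/mm.
φr_n = 0.75 × 0.6 × 620 × (0.707 × 4) = 789 N/mm → adequate.

f_max ≈ 554 N/mm; adequate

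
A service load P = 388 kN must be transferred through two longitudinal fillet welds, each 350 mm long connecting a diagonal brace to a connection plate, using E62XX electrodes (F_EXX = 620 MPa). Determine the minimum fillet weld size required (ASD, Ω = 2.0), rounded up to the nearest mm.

w = 5 mm

Total weld length L = 700 mm.
Required throat t_e = P × Ω / (0.6 F_EXX × L) = 388 × 2.0 / (0.6 × 620 × 700 × 10⁻³) = 2.98 mm.
Required leg w = t_e / 0.707 = 4.215 mm → use 5 mm.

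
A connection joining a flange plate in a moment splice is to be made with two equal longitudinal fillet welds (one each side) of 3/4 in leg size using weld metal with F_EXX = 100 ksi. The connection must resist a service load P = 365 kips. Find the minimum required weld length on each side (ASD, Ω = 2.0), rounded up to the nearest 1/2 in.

Throat t_e = 0.707 × 0.75 = 0.5302 in.
r_n/Ω = (0.6 × 100 × 0.5302) / 2.0 = 15.91 kip/in.
L_req = P / (r_n/Ω) = 365 / 15.91 = 22.95 in total.
Per side: 22.95 / 2 = 11.47 in.
Round up → use L = 11.5 in on each side.

L = 11.5 in on each side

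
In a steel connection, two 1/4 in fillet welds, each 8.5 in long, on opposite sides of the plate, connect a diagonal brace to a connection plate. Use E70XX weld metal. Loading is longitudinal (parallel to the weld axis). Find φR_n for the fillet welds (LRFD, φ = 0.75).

E70XX → F_EXX = 70 ksi.
Effective throat t_e = 0.707 × 0.25 = 0.1767 in.
Total length L = 17 in; A_we = 0.1767 × 17 = 3.005 in².
F_nw = 0.6 F_EXX = 0.6 × 70 = 42 ksi.
φR_n = 0.75 × 42 × 3.005 = 94.65 kip.

φR_n ≈ 94.6 kip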